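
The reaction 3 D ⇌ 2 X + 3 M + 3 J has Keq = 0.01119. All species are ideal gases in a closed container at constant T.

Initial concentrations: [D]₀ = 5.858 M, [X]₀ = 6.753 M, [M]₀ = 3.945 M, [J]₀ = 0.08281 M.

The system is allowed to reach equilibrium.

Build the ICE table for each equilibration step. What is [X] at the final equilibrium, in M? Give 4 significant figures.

[X]_eq = 6.759 M

Q₀ = 0.007909 vs Keq = 0.01119 ⇒ Q<K, forward
Step 1:
                  D         X         M         J
  I           5.858     6.753     3.945   0.08281
  C       -0.009713  0.006475  0.009713  0.009713
  E           5.848     6.759     3.955   0.09252
  solve Keq expr → x = 0.003238; check Q = 0.01119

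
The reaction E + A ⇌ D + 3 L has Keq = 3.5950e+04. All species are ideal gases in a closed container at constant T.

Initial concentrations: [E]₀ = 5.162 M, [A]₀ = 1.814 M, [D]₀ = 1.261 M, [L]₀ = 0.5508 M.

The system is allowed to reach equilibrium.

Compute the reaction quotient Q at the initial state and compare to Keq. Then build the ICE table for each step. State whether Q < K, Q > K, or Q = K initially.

Q₀ = 0.0225; Q < K (proceeds forward)

Q₀ = 0.0225 vs Keq = 3.5950e+04 ⇒ Q<K, forward
Step 1:
                   E          A          D          L
  init         5.162      1.814      1.261     0.5508
  Δ           -1.809     -1.809      1.809      5.426
  eq           3.353   0.005435       3.07      5.976
  solve Keq expr → x = 1.809; check Q = 3.5950e+04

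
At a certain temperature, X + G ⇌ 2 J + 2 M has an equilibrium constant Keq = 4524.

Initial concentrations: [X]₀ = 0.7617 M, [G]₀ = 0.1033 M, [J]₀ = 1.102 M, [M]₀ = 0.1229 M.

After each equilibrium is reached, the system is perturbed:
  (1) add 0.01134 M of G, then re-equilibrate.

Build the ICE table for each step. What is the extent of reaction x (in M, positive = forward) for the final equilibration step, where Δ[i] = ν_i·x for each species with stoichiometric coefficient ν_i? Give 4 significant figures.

Q₀ = 0.2331 vs Keq = 4524 ⇒ Q<K, forward
Step 1:
                   X          G          J          M
  I           0.7617     0.1033      1.102     0.1229
  C          -0.1032    -0.1032     0.2065     0.2065
  E           0.6585 6.2353e-05      1.308     0.3294
  solve Keq expr → x = 0.1032; check Q = 4524
Then add 0.01134 M of G.
Step 2:
                   X          G          J          M
  I           0.6585     0.0114      1.308     0.3294
  C         -0.01133   -0.01133    0.02265    0.02265
  E           0.6471 7.5004e-05      1.331      0.352
  solve Keq expr → x = 0.01133; check Q = 4524

x = 0.01133 M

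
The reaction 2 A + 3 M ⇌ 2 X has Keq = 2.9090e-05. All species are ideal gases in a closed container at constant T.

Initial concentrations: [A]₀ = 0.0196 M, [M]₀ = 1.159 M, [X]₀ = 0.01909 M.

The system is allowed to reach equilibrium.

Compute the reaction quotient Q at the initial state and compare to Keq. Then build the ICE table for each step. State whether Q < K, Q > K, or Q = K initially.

Q₀ = 0.6093 vs Keq = 2.9090e-05 ⇒ Q>K, reverse
Step 1:
                   A          M          X
  Initial     0.0196      1.159    0.01909
  Change     0.01882    0.02823   -0.01882
  Equil      0.03842      1.187 2.6807e-04
  solve Keq expr → x = -0.009411; check Q = 2.9090e-05

Q₀ = 0.6093; Q > K (proceeds reverse)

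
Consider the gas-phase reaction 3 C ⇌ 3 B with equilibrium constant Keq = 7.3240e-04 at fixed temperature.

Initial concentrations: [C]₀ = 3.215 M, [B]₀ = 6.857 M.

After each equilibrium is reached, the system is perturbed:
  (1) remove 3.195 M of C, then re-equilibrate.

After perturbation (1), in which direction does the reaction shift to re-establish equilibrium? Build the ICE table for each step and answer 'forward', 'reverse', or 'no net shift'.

Direction: reverse

Q₀ = 9.702 vs Keq = 7.3240e-04 ⇒ Q>K, reverse
Step 1:
                    C           B
  I             3.215       6.857
  C             6.024      -6.024
  E             9.239      0.8328
  solve Keq expr → x = -2.008; check Q = 7.3240e-04
Then remove 3.195 M of C.
Step 2:
                    C           B
  I             6.044      0.8328
  C            0.2642     -0.2642
  E             6.308      0.5686
  solve Keq expr → x = -0.08806; check Q = 7.3240e-04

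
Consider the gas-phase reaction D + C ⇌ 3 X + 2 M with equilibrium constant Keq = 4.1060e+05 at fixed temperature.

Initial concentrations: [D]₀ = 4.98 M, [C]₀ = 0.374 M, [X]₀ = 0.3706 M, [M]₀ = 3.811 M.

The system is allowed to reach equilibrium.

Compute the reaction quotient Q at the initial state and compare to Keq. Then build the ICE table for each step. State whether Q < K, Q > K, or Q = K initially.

Q₀ = 0.3969 vs Keq = 4.1060e+05 ⇒ Q<K, forward
Step 1:
                  D         C         X         M
  init         4.98     0.374    0.3706     3.811
  Δ          -0.374    -0.374     1.122    0.7479
  eq          4.606 3.6535e-05     1.492     4.559
  solve Keq expr → x = 0.374; check Q = 4.1060e+05

Q₀ = 0.3969; Q < K (proceeds forward)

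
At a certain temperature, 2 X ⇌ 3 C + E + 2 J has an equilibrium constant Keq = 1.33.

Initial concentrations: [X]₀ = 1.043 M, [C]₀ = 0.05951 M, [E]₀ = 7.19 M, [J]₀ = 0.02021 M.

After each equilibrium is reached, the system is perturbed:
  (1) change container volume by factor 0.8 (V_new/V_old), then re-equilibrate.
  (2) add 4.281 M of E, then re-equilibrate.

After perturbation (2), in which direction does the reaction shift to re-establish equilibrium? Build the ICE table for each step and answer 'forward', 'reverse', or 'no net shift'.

Direction: reverse

Q₀ = 5.6894e-07 vs Keq = 1.33 ⇒ Q<K, forward
Step 1:
                  X         C         E         J
  I           1.043   0.05951      7.19   0.02021
  C         -0.4266    0.6398    0.2133    0.4266
  E          0.6164    0.6993     7.403    0.4468
  solve Keq expr → x = 0.2133; check Q = 1.33
Then change container volume by factor 0.8 (V_new/V_old).
Step 2:
                  X         C         E         J
  I          0.7706    0.8742     9.254    0.5585
  C         0.07508   -0.1126  -0.03754  -0.07508
  E          0.8456    0.7615     9.217    0.4834
  solve Keq expr → x = -0.03754; check Q = 1.33
Then add 4.281 M of E.
Step 3:
                  X         C         E         J
  I          0.8456    0.7615      13.5    0.4834
  C         0.02998  -0.04498  -0.01499  -0.02998
  E          0.8756    0.7166     13.48    0.4534
  solve Keq expr → x = -0.01499; check Q = 1.33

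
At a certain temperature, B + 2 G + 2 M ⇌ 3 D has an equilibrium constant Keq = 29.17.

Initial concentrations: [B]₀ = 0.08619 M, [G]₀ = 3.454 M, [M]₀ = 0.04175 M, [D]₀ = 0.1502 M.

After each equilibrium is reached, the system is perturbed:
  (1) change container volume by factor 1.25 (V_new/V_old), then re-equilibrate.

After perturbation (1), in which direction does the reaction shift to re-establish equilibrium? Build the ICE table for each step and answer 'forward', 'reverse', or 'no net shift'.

Direction: reverse

Q₀ = 1.891 vs Keq = 29.17 ⇒ Q<K, forward
Step 1:
                   B          G          M          D
  I          0.08619      3.454    0.04175     0.1502
  C         -0.01273   -0.02546   -0.02546    0.03819
  E          0.07346      3.429    0.01629     0.1884
  solve Keq expr → x = 0.01273; check Q = 29.17
Then change container volume by factor 1.25 (V_new/V_old).
Step 2:
                   B          G          M          D
  I          0.05877      2.743    0.01303     0.1507
  C         0.001241   0.002481   0.002481  -0.003722
  E          0.06001      2.745    0.01551      0.147
  solve Keq expr → x = -0.001241; check Q = 29.17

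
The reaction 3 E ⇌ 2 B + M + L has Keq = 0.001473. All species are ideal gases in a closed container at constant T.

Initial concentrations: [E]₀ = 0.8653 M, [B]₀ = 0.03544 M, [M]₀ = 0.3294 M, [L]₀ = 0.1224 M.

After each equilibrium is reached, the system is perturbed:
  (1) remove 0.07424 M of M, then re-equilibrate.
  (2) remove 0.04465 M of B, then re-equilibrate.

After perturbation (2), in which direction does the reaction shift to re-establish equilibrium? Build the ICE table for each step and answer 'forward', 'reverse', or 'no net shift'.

Q₀ = 7.8161e-05 vs Keq = 0.001473 ⇒ Q<K, forward
Step 1:
                    E           B           M           L
  I            0.8653     0.03544      0.3294      0.1224
  C           -0.1058     0.07051     0.03526     0.03526
  E            0.7595       0.106      0.3647      0.1577
  solve Keq expr → x = 0.03526; check Q = 0.001473
Then remove 0.07424 M of M.
Step 2:
                    E           B           M           L
  I            0.7595       0.106      0.2904      0.1577
  C          -0.01176    0.007843    0.003922    0.003922
  E            0.7478      0.1138      0.2943      0.1616
  solve Keq expr → x = 0.003922; check Q = 0.001473
Then remove 0.04465 M of B.
Step 3:
                    E           B           M           L
  I            0.7478     0.06915      0.2943      0.1616
  C          -0.04264     0.02843     0.01421     0.01421
  E            0.7051     0.09757      0.3086      0.1758
  solve Keq expr → x = 0.01421; check Q = 0.001473

Direction: forward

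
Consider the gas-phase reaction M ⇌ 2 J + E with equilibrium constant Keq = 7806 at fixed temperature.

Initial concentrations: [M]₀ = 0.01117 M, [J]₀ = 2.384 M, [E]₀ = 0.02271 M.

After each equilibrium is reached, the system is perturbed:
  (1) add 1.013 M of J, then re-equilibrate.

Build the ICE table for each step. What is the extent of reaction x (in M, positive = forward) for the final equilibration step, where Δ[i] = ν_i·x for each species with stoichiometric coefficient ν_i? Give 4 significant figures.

Q₀ = 11.56 vs Keq = 7806 ⇒ Q<K, forward
Step 1:
                  M         J         E
  I         0.01117     2.384   0.02271
  C        -0.01114   0.02229   0.01114
  E       2.5112e-05     2.406   0.03385
  solve Keq expr → x = 0.01114; check Q = 7806
Then add 1.013 M of J.
Step 2:
                  M         J         E
  I       2.5112e-05     3.419   0.03385
  C       2.5554e-05 -5.1109e-05 -2.5554e-05
  E       5.0667e-05     3.419   0.03383
  solve Keq expr → x = -2.5554e-05; check Q = 7806

x = -2.5554e-05 M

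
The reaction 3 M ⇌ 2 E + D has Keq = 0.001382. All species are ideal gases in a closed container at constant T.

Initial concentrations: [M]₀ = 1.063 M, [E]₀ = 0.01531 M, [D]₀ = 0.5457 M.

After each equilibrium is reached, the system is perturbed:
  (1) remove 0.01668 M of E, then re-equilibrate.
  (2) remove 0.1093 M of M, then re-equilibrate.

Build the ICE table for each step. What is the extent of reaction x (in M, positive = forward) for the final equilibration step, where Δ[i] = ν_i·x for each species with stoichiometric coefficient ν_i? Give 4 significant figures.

Q₀ = 1.0649e-04 vs Keq = 0.001382 ⇒ Q<K, forward
Step 1:
                  M         E         D
  init        1.063   0.01531    0.5457
  Δ        -0.05251   0.03501    0.0175
  eq           1.01   0.05032    0.5632
  solve Keq expr → x = 0.0175; check Q = 0.001382
Then remove 0.01668 M of E.
Step 2:
                  M         E         D
  init         1.01   0.03364    0.5632
  Δ        -0.02209   0.01472  0.007362
  eq         0.9884   0.04836    0.5706
  solve Keq expr → x = 0.007362; check Q = 0.001382
Then remove 0.1093 M of M.
Step 3:
                  M         E         D
  init       0.8791   0.04836    0.5706
  Δ         0.01042 -0.006946 -0.003473
  eq         0.8895   0.04142    0.5671
  solve Keq expr → x = -0.003473; check Q = 0.001382

x = -0.003473 M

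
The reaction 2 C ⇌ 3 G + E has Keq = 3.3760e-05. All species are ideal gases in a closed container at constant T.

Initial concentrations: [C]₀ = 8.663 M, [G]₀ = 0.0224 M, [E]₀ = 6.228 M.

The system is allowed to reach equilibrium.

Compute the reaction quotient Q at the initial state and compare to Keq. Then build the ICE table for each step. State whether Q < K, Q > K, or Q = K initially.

Q₀ = 9.3273e-07 vs Keq = 3.3760e-05 ⇒ Q<K, forward
Step 1:
                   C          G          E
  I            8.663     0.0224      6.228
  C         -0.03429    0.05143    0.01714
  E            8.629    0.07383      6.245
  solve Keq expr → x = 0.01714; check Q = 3.3760e-05

Q₀ = 9.3273e-07; Q < K (proceeds forward)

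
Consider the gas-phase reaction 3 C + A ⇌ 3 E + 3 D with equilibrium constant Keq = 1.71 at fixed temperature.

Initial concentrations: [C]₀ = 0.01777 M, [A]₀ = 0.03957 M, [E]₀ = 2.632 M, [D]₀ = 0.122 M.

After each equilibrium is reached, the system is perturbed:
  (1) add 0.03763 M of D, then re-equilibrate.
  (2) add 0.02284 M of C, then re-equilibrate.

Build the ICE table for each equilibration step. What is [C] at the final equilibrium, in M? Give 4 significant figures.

Q₀ = 1.4911e+05 vs Keq = 1.71 ⇒ Q>K, reverse
Step 1:
                  C         A         E         D
  init      0.01777   0.03957     2.632     0.122
  Δ           0.099     0.033    -0.099    -0.099
  eq         0.1168   0.07257     2.533     0.023
  solve Keq expr → x = -0.033; check Q = 1.71
Then add 0.03763 M of D.
Step 2:
                  C         A         E         D
  init       0.1168   0.07257     2.533   0.06063
  Δ         0.03007   0.01002  -0.03007  -0.03007
  eq         0.1468    0.0826     2.503   0.03055
  solve Keq expr → x = -0.01002; check Q = 1.71
Then add 0.02284 M of C.
Step 3:
                  C         A         E         D
  init       0.1697    0.0826     2.503   0.03055
  Δ       -0.003746 -0.001249  0.003746  0.003746
  eq         0.1659   0.08135     2.507    0.0343
  solve Keq expr → x = 0.001249; check Q = 1.71

[C]_eq = 0.1659 M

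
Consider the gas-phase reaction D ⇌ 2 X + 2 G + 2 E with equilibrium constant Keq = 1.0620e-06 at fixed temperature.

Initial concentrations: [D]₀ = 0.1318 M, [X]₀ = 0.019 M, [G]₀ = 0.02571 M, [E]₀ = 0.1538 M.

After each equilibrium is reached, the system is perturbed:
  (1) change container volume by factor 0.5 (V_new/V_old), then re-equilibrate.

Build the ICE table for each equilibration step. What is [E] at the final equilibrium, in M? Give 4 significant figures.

[E]_eq = 0.3051 M

Q₀ = 4.2826e-08 vs Keq = 1.0620e-06 ⇒ Q<K, forward
Step 1:
                   D          X          G          E
  I           0.1318      0.019    0.02571     0.1538
  C         -0.01139    0.02277    0.02277    0.02277
  E           0.1204    0.04177    0.04848     0.1766
  solve Keq expr → x = 0.01139; check Q = 1.0620e-06
Then change container volume by factor 0.5 (V_new/V_old).
Step 2:
                   D          X          G          E
  I           0.2408    0.08355    0.09697     0.3531
  C          0.02401   -0.04803   -0.04803   -0.04803
  E           0.2648    0.03552    0.04894     0.3051
  solve Keq expr → x = -0.02401; check Q = 1.0620e-06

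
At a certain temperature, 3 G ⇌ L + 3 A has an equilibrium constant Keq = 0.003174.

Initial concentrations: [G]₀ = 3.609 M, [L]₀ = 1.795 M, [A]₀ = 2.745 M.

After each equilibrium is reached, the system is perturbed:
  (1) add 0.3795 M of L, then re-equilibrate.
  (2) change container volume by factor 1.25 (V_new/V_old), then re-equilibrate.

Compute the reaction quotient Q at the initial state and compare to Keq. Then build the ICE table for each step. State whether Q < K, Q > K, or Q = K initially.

Q₀ = 0.7898; Q > K (proceeds reverse)

Q₀ = 0.7898 vs Keq = 0.003174 ⇒ Q>K, reverse
Step 1:
                  G         L         A
  Initial     3.609     1.795     2.745
  Change      1.962   -0.6539    -1.962
  Equil       5.571     1.141    0.7834
  solve Keq expr → x = -0.6539; check Q = 0.003174
Then add 0.3795 M of L.
Step 2:
                  G         L         A
  Initial     5.571     1.521    0.7834
  Change    0.06055  -0.02018  -0.06055
  Equil       5.631       1.5    0.7229
  solve Keq expr → x = -0.02018; check Q = 0.003174
Then change container volume by factor 1.25 (V_new/V_old).
Step 3:
                  G         L         A
  Initial     4.505       1.2    0.5783
  Change   -0.03737   0.01246   0.03737
  Equil       4.468     1.213    0.6157
  solve Keq expr → x = 0.01246; check Q = 0.003174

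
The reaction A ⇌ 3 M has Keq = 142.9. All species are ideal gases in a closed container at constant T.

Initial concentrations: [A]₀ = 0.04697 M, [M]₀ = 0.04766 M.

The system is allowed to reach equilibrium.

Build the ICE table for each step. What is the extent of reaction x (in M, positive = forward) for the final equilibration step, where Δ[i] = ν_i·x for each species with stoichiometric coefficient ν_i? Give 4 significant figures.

Q₀ = 0.002305 vs Keq = 142.9 ⇒ Q<K, forward
Step 1:
                  A         M
  Initial   0.04697   0.04766
  Change   -0.04692    0.1408
  Equil   4.6818e-05    0.1884
  solve Keq expr → x = 0.04692; check Q = 142.9

x = 0.04692 M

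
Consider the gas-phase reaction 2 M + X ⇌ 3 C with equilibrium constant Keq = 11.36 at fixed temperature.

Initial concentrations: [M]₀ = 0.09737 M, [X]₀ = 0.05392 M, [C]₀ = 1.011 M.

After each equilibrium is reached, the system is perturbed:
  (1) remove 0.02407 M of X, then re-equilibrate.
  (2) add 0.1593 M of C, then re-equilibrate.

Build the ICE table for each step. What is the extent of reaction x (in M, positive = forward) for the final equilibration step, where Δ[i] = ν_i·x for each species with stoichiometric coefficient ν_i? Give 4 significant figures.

x = -0.02424 M

Q₀ = 2021 vs Keq = 11.36 ⇒ Q>K, reverse
Step 1:
                  M         X         C
  init      0.09737   0.05392     1.011
  Δ          0.2531    0.1265   -0.3796
  eq         0.3504    0.1804    0.6314
  solve Keq expr → x = -0.1265; check Q = 11.36
Then remove 0.02407 M of X.
Step 2:
                  M         X         C
  init       0.3504    0.1564    0.6314
  Δ        0.008952  0.004476  -0.01343
  eq         0.3594    0.1609     0.618
  solve Keq expr → x = -0.004476; check Q = 11.36
Then add 0.1593 M of C.
Step 3:
                  M         X         C
  init       0.3594    0.1609    0.7773
  Δ         0.04847   0.02424  -0.07271
  eq         0.4079    0.1851    0.7046
  solve Keq expr → x = -0.02424; check Q = 11.36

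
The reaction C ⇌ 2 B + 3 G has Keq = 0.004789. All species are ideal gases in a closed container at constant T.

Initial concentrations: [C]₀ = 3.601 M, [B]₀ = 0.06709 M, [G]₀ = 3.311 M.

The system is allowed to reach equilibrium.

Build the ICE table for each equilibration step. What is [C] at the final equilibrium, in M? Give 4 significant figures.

[C]_eq = 3.623 M

Q₀ = 0.04537 vs Keq = 0.004789 ⇒ Q>K, reverse
Step 1:
                   C          B          G
  Initial      3.601    0.06709      3.311
  Change     0.02227   -0.04455   -0.06682
  Equil        3.623    0.02254      3.244
  solve Keq expr → x = -0.02227; check Q = 0.004789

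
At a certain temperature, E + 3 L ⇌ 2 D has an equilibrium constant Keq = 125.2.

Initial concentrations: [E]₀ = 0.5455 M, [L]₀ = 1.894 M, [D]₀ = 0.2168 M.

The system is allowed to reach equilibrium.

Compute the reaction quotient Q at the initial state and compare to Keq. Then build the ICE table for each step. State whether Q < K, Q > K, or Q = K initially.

Q₀ = 0.01268; Q < K (proceeds forward)

Q₀ = 0.01268 vs Keq = 125.2 ⇒ Q<K, forward
Step 1:
                    E           L           D
  Initial      0.5455       1.894      0.2168
  Change      -0.4635      -1.391      0.9271
  Equil       0.08195      0.5034       1.144
  solve Keq expr → x = 0.4635; check Q = 125.2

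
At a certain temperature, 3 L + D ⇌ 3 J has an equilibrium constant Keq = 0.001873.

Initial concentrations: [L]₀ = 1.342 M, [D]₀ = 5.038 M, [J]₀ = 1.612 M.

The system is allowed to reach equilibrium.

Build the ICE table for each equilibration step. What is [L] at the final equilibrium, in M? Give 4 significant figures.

[L]_eq = 2.429 M

Q₀ = 0.344 vs Keq = 0.001873 ⇒ Q>K, reverse
Step 1:
                  L         D         J
  Initial     1.342     5.038     1.612
  Change      1.087    0.3622    -1.087
  Equil       2.429       5.4    0.5253
  solve Keq expr → x = -0.3622; check Q = 0.001873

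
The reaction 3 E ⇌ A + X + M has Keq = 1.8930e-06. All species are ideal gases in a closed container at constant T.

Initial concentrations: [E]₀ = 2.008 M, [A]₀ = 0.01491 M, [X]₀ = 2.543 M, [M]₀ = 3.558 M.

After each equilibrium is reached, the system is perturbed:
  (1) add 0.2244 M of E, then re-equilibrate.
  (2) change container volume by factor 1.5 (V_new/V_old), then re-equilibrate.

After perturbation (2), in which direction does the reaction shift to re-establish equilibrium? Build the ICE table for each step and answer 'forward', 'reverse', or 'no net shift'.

Q₀ = 0.01666 vs Keq = 1.8930e-06 ⇒ Q>K, reverse
Step 1:
                    E           A           X           M
  I             2.008     0.01491       2.543       3.558
  C           0.04472    -0.01491    -0.01491    -0.01491
  E             2.053  1.8280e-06       2.528       3.543
  solve Keq expr → x = -0.01491; check Q = 1.8930e-06
Then add 0.2244 M of E.
Step 2:
                    E           A           X           M
  I             2.277  1.8280e-06       2.528       3.543
  C       -2.0022e-06  6.6740e-07  6.6740e-07  6.6740e-07
  E             2.277  2.4954e-06       2.528       3.543
  solve Keq expr → x = 6.6740e-07; check Q = 1.8930e-06
Then change container volume by factor 1.5 (V_new/V_old).
Step 3:
                    E           A           X           M
  I             1.518  1.6636e-06       1.685       2.362
  C                 0           0           0           0
  E             1.518  1.6636e-06       1.685       2.362
  solve Keq expr → x = 0; check Q = 1.8930e-06

Direction: no net shift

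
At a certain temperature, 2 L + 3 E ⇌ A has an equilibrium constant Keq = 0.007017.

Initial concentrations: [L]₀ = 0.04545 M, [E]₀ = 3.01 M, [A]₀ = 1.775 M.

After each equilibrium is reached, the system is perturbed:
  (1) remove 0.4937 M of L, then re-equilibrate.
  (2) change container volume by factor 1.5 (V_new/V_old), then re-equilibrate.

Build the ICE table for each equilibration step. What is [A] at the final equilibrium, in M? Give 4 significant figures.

[A]_eq = 0.5083 M

Q₀ = 31.51 vs Keq = 0.007017 ⇒ Q>K, reverse
Step 1:
                  L         E         A
  Initial   0.04545      3.01     1.775
  Change       1.19     1.785   -0.5949
  Equil       1.235     4.795      1.18
  solve Keq expr → x = -0.5949; check Q = 0.007017
Then remove 0.4937 M of L.
Step 2:
                  L         E         A
  Initial    0.7415     4.795      1.18
  Change     0.2805    0.4208   -0.1403
  Equil       1.022     5.215      1.04
  solve Keq expr → x = -0.1403; check Q = 0.007017
Then change container volume by factor 1.5 (V_new/V_old).
Step 3:
                  L         E         A
  Initial    0.6814     3.477    0.6932
  Change     0.3699    0.5549    -0.185
  Equil       1.051     4.032    0.5083
  solve Keq expr → x = -0.185; check Q = 0.007017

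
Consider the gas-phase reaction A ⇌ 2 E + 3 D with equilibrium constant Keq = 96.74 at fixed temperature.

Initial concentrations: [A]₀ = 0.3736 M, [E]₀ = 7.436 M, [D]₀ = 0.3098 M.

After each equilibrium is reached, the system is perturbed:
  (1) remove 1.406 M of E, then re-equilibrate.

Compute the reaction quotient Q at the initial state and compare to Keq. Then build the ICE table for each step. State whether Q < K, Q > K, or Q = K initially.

Q₀ = 4.401 vs Keq = 96.74 ⇒ Q<K, forward
Step 1:
                  A         E         D
  Initial    0.3736     7.436    0.3098
  Change    -0.1386    0.2772    0.4158
  Equil       0.235     7.713    0.7256
  solve Keq expr → x = 0.1386; check Q = 96.74
Then remove 1.406 M of E.
Step 2:
                  A         E         D
  Initial     0.235     6.307    0.7256
  Change   -0.02375   0.04749   0.07124
  Equil      0.2112     6.355    0.7969
  solve Keq expr → x = 0.02375; check Q = 96.74

Q₀ = 4.401; Q < K (proceeds forward)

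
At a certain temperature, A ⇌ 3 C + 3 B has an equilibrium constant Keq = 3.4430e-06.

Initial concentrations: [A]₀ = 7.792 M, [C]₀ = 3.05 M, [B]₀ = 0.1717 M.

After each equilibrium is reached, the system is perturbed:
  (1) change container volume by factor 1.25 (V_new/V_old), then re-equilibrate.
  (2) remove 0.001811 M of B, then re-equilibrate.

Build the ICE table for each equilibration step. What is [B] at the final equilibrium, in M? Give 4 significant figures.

[B]_eq = 0.01202 M

Q₀ = 0.01843 vs Keq = 3.4430e-06 ⇒ Q>K, reverse
Step 1:
                  A         C         B
  Initial     7.792      3.05    0.1717
  Change    0.05377   -0.1613   -0.1613
  Equil       7.846     2.889   0.01039
  solve Keq expr → x = -0.05377; check Q = 3.4430e-06
Then change container volume by factor 1.25 (V_new/V_old).
Step 2:
                  A         C         B
  Initial     6.277     2.311   0.00831
  Change  -0.001241  0.003723  0.003723
  Equil       6.275     2.315   0.01203
  solve Keq expr → x = 0.001241; check Q = 3.4430e-06
Then remove 0.001811 M of B.
Step 3:
                  A         C         B
  Initial     6.275     2.315   0.01022
  Change  -6.0042e-04  0.001801  0.001801
  Equil       6.275     2.316   0.01202
  solve Keq expr → x = 6.0042e-04; check Q = 3.4430e-06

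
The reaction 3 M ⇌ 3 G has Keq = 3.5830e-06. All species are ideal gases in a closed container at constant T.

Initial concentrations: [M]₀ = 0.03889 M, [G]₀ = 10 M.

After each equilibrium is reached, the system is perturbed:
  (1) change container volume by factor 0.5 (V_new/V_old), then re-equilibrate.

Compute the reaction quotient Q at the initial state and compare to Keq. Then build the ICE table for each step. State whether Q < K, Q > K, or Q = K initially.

Q₀ = 1.7001e+07 vs Keq = 3.5830e-06 ⇒ Q>K, reverse
Step 1:
                  M         G
  init      0.03889        10
  Δ           9.849    -9.849
  eq          9.888    0.1513
  solve Keq expr → x = -3.283; check Q = 3.5830e-06
Then change container volume by factor 0.5 (V_new/V_old).
Step 2:
                  M         G
  init        19.78    0.3026
  Δ               0         0
  eq          19.78    0.3026
  solve Keq expr → x = 0; check Q = 3.5830e-06

Q₀ = 1.7001e+07; Q > K (proceeds reverse)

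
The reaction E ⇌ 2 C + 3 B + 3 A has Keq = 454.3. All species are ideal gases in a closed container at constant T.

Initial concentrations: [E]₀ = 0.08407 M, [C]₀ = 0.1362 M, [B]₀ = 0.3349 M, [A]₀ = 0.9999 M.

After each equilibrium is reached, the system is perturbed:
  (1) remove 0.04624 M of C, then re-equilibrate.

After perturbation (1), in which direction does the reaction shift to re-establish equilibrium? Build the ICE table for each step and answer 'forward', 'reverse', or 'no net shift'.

Q₀ = 0.008286 vs Keq = 454.3 ⇒ Q<K, forward
Step 1:
                   E          C          B          A
  Initial    0.08407     0.1362     0.3349     0.9999
  Change    -0.08399      0.168      0.252      0.252
  Equil   8.0763e-05     0.3042     0.5869      1.252
  solve Keq expr → x = 0.08399; check Q = 454.3
Then remove 0.04624 M of C.
Step 2:
                   E          C          B          A
  Initial 8.0763e-05     0.2579     0.5869      1.252
  Change  -2.2638e-05 4.5276e-05 6.7914e-05 6.7914e-05
  Equil   5.8125e-05      0.258     0.5869      1.252
  solve Keq expr → x = 2.2638e-05; check Q = 454.3

Direction: forward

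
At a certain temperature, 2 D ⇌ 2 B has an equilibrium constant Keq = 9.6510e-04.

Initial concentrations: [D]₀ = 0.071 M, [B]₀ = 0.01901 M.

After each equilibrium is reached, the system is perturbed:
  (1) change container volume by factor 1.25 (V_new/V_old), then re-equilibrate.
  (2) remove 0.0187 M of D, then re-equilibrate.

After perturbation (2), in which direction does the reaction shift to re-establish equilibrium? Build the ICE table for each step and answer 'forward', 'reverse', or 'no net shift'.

Q₀ = 0.07169 vs Keq = 9.6510e-04 ⇒ Q>K, reverse
Step 1:
                   D          B
  Initial      0.071    0.01901
  Change      0.0163    -0.0163
  Equil       0.0873   0.002712
  solve Keq expr → x = -0.008149; check Q = 9.6510e-04
Then change container volume by factor 1.25 (V_new/V_old).
Step 2:
                   D          B
  Initial    0.06984    0.00217
  Change           0          0
  Equil      0.06984    0.00217
  solve Keq expr → x = 0; check Q = 9.6510e-04
Then remove 0.0187 M of D.
Step 3:
                   D          B
  Initial    0.05114    0.00217
  Change  5.6343e-04 -5.6343e-04
  Equil       0.0517   0.001606
  solve Keq expr → x = -2.8172e-04; check Q = 9.6510e-04

Direction: reverse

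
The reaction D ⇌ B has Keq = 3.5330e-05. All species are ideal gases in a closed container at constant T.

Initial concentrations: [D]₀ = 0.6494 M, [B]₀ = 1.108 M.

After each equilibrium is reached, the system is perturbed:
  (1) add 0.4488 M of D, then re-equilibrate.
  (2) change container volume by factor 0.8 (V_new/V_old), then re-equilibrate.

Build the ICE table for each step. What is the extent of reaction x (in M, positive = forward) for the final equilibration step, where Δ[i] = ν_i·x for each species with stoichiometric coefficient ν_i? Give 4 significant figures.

Q₀ = 1.706 vs Keq = 3.5330e-05 ⇒ Q>K, reverse
Step 1:
                    D           B
  Initial      0.6494       1.108
  Change        1.108      -1.108
  Equil         1.757  6.2087e-05
  solve Keq expr → x = -1.108; check Q = 3.5330e-05
Then add 0.4488 M of D.
Step 2:
                    D           B
  Initial       2.206  6.2087e-05
  Change  -1.5856e-05  1.5856e-05
  Equil         2.206  7.7942e-05
  solve Keq expr → x = 1.5856e-05; check Q = 3.5330e-05
Then change container volume by factor 0.8 (V_new/V_old).
Step 3:
                    D           B
  Initial       2.758  9.7428e-05
  Change            0           0
  Equil         2.758  9.7428e-05
  solve Keq expr → x = 0; check Q = 3.5330e-05

x = 0 M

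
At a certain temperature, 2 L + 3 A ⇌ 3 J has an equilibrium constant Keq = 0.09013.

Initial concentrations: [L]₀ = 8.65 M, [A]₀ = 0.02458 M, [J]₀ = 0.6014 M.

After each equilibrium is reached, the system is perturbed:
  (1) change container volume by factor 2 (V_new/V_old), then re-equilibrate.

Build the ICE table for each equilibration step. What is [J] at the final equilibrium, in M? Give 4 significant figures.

Q₀ = 195.8 vs Keq = 0.09013 ⇒ Q>K, reverse
Step 1:
                  L         A         J
  init         8.65   0.02458    0.6014
  Δ          0.1271    0.1907   -0.1907
  eq          8.777    0.2153    0.4107
  solve Keq expr → x = -0.06357; check Q = 0.09013
Then change container volume by factor 2 (V_new/V_old).
Step 2:
                  L         A         J
  init        4.389    0.1076    0.2054
  Δ         0.02283   0.03424  -0.03424
  eq          4.411    0.1419    0.1711
  solve Keq expr → x = -0.01141; check Q = 0.09013

[J]_eq = 0.1711 M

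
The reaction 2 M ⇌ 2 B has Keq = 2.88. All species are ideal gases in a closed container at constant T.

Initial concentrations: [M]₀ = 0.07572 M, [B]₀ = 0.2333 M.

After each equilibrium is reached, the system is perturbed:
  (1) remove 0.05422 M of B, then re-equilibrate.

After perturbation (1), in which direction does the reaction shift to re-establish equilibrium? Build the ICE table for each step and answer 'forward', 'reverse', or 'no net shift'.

Q₀ = 9.493 vs Keq = 2.88 ⇒ Q>K, reverse
Step 1:
                    M           B
  init        0.07572      0.2333
  Δ           0.03886    -0.03886
  eq           0.1146      0.1944
  solve Keq expr → x = -0.01943; check Q = 2.88
Then remove 0.05422 M of B.
Step 2:
                    M           B
  init         0.1146      0.1402
  Δ           -0.0201      0.0201
  eq          0.09447      0.1603
  solve Keq expr → x = 0.01005; check Q = 2.88

Direction: forward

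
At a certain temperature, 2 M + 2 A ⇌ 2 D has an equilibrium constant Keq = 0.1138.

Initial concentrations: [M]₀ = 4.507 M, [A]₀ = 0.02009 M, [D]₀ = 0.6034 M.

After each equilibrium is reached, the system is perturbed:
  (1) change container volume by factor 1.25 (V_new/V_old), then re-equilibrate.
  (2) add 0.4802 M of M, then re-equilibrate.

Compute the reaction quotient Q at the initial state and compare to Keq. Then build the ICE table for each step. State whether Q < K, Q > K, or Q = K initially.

Q₀ = 44.41 vs Keq = 0.1138 ⇒ Q>K, reverse
Step 1:
                   M          A          D
  Initial      4.507    0.02009     0.6034
  Change      0.2202     0.2202    -0.2202
  Equil        4.727     0.2403     0.3832
  solve Keq expr → x = -0.1101; check Q = 0.1138
Then change container volume by factor 1.25 (V_new/V_old).
Step 2:
                   M          A          D
  Initial      3.782     0.1922     0.3066
  Change      0.0261     0.0261    -0.0261
  Equil        3.808     0.2183     0.2805
  solve Keq expr → x = -0.01305; check Q = 0.1138
Then add 0.4802 M of M.
Step 3:
                   M          A          D
  Initial      4.288     0.2183     0.2805
  Change    -0.01406   -0.01406    0.01406
  Equil        4.274     0.2043     0.2945
  solve Keq expr → x = 0.00703; check Q = 0.1138

Q₀ = 44.41; Q > K (proceeds reverse)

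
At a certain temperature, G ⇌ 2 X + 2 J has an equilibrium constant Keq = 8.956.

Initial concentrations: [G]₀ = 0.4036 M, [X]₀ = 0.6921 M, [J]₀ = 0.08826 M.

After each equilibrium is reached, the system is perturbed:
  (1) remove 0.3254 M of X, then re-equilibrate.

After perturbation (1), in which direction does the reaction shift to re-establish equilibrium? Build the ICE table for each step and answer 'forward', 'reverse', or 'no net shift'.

Q₀ = 0.009245 vs Keq = 8.956 ⇒ Q<K, forward
Step 1:
                    G           X           J
  Initial      0.4036      0.6921     0.08826
  Change      -0.3085      0.6169      0.6169
  Equil       0.09514       1.309      0.7052
  solve Keq expr → x = 0.3085; check Q = 8.956
Then remove 0.3254 M of X.
Step 2:
                    G           X           J
  Initial     0.09514      0.9836      0.7052
  Change      -0.0263      0.0526      0.0526
  Equil       0.06884       1.036      0.7578
  solve Keq expr → x = 0.0263; check Q = 8.956

Direction: forward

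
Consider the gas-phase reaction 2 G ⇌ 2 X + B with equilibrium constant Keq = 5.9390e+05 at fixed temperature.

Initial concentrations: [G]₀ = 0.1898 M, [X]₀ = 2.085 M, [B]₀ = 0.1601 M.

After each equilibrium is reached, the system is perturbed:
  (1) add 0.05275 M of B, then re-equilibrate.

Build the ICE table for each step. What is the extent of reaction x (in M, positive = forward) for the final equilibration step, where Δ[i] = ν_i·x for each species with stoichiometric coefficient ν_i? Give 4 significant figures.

Q₀ = 19.32 vs Keq = 5.9390e+05 ⇒ Q<K, forward
Step 1:
                   G          X          B
  init        0.1898      2.085     0.1601
  Δ          -0.1883     0.1883    0.09416
  eq        0.001487      2.273     0.2543
  solve Keq expr → x = 0.09416; check Q = 5.9390e+05
Then add 0.05275 M of B.
Step 2:
                   G          X          B
  init      0.001487      2.273      0.307
  Δ       1.4673e-04 -1.4673e-04 -7.3365e-05
  eq        0.001634      2.273     0.3069
  solve Keq expr → x = -7.3365e-05; check Q = 5.9390e+05

x = -7.3365e-05 M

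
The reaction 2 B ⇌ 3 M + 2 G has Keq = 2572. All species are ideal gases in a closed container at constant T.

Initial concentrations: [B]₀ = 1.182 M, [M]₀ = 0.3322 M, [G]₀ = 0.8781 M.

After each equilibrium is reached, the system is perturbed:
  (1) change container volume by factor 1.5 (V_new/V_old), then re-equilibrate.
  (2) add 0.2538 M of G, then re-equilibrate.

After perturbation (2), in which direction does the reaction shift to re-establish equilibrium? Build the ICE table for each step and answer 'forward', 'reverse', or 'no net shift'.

Direction: reverse

Q₀ = 0.02023 vs Keq = 2572 ⇒ Q<K, forward
Step 1:
                   B          M          G
  I            1.182     0.3322     0.8781
  C           -1.077      1.616      1.077
  E           0.1048      1.948      1.955
  solve Keq expr → x = 0.5386; check Q = 2572
Then change container volume by factor 1.5 (V_new/V_old).
Step 2:
                   B          M          G
  I          0.06988      1.299      1.304
  C         -0.02902    0.04354    0.02902
  E          0.04086      1.342      1.333
  solve Keq expr → x = 0.01451; check Q = 2572
Then add 0.2538 M of G.
Step 3:
                   B          M          G
  I          0.04086      1.342      1.586
  C            0.007    -0.0105     -0.007
  E          0.04786      1.332      1.579
  solve Keq expr → x = -0.0035; check Q = 2572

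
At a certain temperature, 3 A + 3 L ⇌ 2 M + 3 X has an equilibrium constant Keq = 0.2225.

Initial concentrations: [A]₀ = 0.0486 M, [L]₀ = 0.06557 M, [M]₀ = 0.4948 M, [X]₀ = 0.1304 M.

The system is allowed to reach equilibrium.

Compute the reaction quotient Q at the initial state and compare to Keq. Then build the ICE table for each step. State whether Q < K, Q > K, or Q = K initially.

Q₀ = 1.6775e+04 vs Keq = 0.2225 ⇒ Q>K, reverse
Step 1:
                   A          L          M          X
  I           0.0486    0.06557     0.4948     0.1304
  C            0.103      0.103   -0.06869     -0.103
  E           0.1516     0.1686     0.4261    0.02736
  solve Keq expr → x = -0.03435; check Q = 0.2225

Q₀ = 1.6775e+04; Q > K (proceeds reverse)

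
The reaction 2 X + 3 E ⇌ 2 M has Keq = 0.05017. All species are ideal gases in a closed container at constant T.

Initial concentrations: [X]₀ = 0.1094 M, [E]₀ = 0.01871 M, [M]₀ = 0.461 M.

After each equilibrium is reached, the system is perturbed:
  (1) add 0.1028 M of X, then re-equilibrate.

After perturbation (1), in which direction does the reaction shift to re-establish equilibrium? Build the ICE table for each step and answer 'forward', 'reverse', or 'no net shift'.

Direction: forward

Q₀ = 2.7111e+06 vs Keq = 0.05017 ⇒ Q>K, reverse
Step 1:
                   X          E          M
  I           0.1094    0.01871      0.461
  C           0.4042     0.6063    -0.4042
  E           0.5136      0.625    0.05683
  solve Keq expr → x = -0.2021; check Q = 0.05017
Then add 0.1028 M of X.
Step 2:
                   X          E          M
  I           0.6164      0.625    0.05683
  C        -0.008416   -0.01262   0.008416
  E            0.608     0.6123    0.06525
  solve Keq expr → x = 0.004208; check Q = 0.05017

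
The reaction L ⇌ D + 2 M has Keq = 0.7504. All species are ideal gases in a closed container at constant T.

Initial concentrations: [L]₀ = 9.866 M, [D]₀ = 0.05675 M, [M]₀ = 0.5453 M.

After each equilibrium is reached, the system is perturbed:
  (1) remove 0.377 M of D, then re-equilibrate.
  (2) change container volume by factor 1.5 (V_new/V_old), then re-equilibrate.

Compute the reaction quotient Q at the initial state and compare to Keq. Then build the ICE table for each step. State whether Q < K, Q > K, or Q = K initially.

Q₀ = 0.00171; Q < K (proceeds forward)

Q₀ = 0.00171 vs Keq = 0.7504 ⇒ Q<K, forward
Step 1:
                  L         D         M
  I           9.866   0.05675    0.5453
  C         -0.9892    0.9892     1.978
  E           8.877     1.046     2.524
  solve Keq expr → x = 0.9892; check Q = 0.7504
Then remove 0.377 M of D.
Step 2:
                  L         D         M
  I           8.877    0.6689     2.524
  C         -0.1511    0.1511    0.3022
  E           8.726      0.82     2.826
  solve Keq expr → x = 0.1511; check Q = 0.7504
Then change container volume by factor 1.5 (V_new/V_old).
Step 3:
                  L         D         M
  I           5.817    0.5467     1.884
  C         -0.2245    0.2245     0.449
  E           5.593    0.7712     2.333
  solve Keq expr → x = 0.2245; check Q = 0.7504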